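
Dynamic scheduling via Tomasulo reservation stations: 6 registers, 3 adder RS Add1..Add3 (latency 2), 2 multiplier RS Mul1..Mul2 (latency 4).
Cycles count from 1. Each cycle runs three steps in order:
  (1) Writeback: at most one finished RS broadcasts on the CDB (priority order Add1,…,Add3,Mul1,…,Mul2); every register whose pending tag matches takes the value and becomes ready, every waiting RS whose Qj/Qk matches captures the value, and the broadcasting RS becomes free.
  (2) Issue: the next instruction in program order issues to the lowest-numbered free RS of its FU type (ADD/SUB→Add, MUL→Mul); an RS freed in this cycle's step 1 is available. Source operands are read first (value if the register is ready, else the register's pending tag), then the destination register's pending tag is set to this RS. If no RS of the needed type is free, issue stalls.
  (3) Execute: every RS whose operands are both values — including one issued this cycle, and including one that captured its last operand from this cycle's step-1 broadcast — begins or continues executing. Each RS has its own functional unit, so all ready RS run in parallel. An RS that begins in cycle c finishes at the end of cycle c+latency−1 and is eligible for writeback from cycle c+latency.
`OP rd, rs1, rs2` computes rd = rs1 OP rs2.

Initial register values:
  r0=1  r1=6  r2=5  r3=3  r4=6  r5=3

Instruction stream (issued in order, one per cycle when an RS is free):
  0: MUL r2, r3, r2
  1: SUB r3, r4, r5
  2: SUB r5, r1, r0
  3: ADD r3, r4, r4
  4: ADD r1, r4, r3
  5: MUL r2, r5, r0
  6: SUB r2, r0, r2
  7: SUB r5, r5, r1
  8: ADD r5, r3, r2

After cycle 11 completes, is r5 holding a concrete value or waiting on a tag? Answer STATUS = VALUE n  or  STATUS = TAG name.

c1: issue MUL r2<-Mul1 | r0:1,r1:6,r2:Mul1,r3:3,r4:6,r5:3
c2: issue SUB r3<-Add1 | r0:1,r1:6,r2:Mul1,r3:Add1,r4:6,r5:3
c3: issue SUB r5<-Add2 | r0:1,r1:6,r2:Mul1,r3:Add1,r4:6,r5:Add2
c4: CDB Add1=3; issue ADD r3<-Add1 | r0:1,r1:6,r2:Mul1,r3:Add1,r4:6,r5:Add2
c5: CDB Add2=5; issue ADD r1<-Add2 | r0:1,r1:Add2,r2:Mul1,r3:Add1,r4:6,r5:5
c6: CDB Add1=12; issue MUL r2<-Mul2 | r0:1,r1:Add2,r2:Mul2,r3:12,r4:6,r5:5
c7: CDB Mul1=15; issue SUB r2<-Add1 | r0:1,r1:Add2,r2:Add1,r3:12,r4:6,r5:5
c8: CDB Add2=18; issue SUB r5<-Add2 | r0:1,r1:18,r2:Add1,r3:12,r4:6,r5:Add2
c9: issue ADD r5<-Add3 | r0:1,r1:18,r2:Add1,r3:12,r4:6,r5:Add3
c10: CDB Add2=-13 | r0:1,r1:18,r2:Add1,r3:12,r4:6,r5:Add3
c11: CDB Mul2=5 | r0:1,r1:18,r2:Add1,r3:12,r4:6,r5:Add3

STATUS = TAG Add3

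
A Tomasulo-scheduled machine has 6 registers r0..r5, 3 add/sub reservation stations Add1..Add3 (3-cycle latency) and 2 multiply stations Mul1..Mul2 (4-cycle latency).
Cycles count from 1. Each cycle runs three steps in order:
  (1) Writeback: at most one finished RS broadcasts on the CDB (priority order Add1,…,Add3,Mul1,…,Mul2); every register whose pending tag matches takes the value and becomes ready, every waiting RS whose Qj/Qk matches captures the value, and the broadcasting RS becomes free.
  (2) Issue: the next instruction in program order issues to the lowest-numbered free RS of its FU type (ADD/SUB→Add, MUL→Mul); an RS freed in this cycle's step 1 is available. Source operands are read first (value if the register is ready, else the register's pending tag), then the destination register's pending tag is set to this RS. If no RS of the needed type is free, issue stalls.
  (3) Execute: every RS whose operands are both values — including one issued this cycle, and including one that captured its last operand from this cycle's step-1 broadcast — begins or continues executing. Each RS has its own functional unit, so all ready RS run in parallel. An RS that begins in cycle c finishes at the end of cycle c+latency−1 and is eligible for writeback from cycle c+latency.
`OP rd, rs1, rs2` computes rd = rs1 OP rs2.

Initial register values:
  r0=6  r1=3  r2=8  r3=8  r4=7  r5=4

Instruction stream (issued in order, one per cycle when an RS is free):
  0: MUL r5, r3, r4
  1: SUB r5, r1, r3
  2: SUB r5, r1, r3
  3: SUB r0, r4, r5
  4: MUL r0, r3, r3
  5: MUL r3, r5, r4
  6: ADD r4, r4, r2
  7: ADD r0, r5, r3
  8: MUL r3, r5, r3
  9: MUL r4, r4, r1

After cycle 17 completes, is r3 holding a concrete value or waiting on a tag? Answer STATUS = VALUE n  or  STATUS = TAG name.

cycle 1: issue MUL r5<-Mul1 // r0:6,r1:3,r2:8,r3:8,r4:7,r5:Mul1
cycle 2: issue SUB r5<-Add1 // r0:6,r1:3,r2:8,r3:8,r4:7,r5:Add1
cycle 3: issue SUB r5<-Add2 // r0:6,r1:3,r2:8,r3:8,r4:7,r5:Add2
cycle 4: issue SUB r0<-Add3 // r0:Add3,r1:3,r2:8,r3:8,r4:7,r5:Add2
cycle 5: CDB Add1=-5; issue MUL r0<-Mul2 // r0:Mul2,r1:3,r2:8,r3:8,r4:7,r5:Add2
cycle 6: CDB Add2=-5; stall // r0:Mul2,r1:3,r2:8,r3:8,r4:7,r5:-5
cycle 7: CDB Mul1=56; issue MUL r3<-Mul1 // r0:Mul2,r1:3,r2:8,r3:Mul1,r4:7,r5:-5
cycle 8: issue ADD r4<-Add1 // r0:Mul2,r1:3,r2:8,r3:Mul1,r4:Add1,r5:-5
cycle 9: CDB Add3=12; issue ADD r0<-Add2 // r0:Add2,r1:3,r2:8,r3:Mul1,r4:Add1,r5:-5
cycle 10: CDB Mul2=64; issue MUL r3<-Mul2 // r0:Add2,r1:3,r2:8,r3:Mul2,r4:Add1,r5:-5
cycle 11: CDB Add1=15; stall // r0:Add2,r1:3,r2:8,r3:Mul2,r4:15,r5:-5
cycle 12: CDB Mul1=-35; issue MUL r4<-Mul1 // r0:Add2,r1:3,r2:8,r3:Mul2,r4:Mul1,r5:-5
cycle 13: - // r0:Add2,r1:3,r2:8,r3:Mul2,r4:Mul1,r5:-5
cycle 14: - // r0:Add2,r1:3,r2:8,r3:Mul2,r4:Mul1,r5:-5
cycle 15: CDB Add2=-40 // r0:-40,r1:3,r2:8,r3:Mul2,r4:Mul1,r5:-5
cycle 16: CDB Mul1=45 // r0:-40,r1:3,r2:8,r3:Mul2,r4:45,r5:-5
cycle 17: CDB Mul2=175 // r0:-40,r1:3,r2:8,r3:175,r4:45,r5:-5

STATUS = VALUE 175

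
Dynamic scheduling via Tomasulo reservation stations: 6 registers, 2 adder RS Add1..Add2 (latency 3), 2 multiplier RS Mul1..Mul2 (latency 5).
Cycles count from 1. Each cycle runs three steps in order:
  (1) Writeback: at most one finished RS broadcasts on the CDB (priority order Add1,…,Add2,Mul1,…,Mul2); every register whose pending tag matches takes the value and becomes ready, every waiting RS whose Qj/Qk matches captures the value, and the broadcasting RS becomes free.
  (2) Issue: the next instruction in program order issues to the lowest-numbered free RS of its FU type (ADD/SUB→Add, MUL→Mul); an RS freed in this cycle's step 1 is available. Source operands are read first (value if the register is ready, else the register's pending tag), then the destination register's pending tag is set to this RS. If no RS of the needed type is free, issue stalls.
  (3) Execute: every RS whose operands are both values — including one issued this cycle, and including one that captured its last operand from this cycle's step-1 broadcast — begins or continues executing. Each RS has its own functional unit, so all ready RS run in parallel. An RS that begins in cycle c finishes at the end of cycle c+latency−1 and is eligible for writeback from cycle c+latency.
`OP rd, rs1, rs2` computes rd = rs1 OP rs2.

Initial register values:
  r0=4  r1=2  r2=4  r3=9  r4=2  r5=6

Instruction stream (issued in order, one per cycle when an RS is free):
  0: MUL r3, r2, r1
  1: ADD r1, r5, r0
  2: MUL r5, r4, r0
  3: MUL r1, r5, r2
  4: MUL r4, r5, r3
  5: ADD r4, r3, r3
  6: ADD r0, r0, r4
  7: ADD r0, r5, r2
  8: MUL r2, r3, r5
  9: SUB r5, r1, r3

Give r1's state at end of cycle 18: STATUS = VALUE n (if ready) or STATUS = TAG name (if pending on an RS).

STATUS = VALUE 32

c1: issue MUL r3<-Mul1 | r0:4,r1:2,r2:4,r3:Mul1,r4:2,r5:6
c2: issue ADD r1<-Add1 | r0:4,r1:Add1,r2:4,r3:Mul1,r4:2,r5:6
c3: issue MUL r5<-Mul2 | r0:4,r1:Add1,r2:4,r3:Mul1,r4:2,r5:Mul2
c4: stall | r0:4,r1:Add1,r2:4,r3:Mul1,r4:2,r5:Mul2
c5: CDB Add1=10; stall | r0:4,r1:10,r2:4,r3:Mul1,r4:2,r5:Mul2
c6: CDB Mul1=8; issue MUL r1<-Mul1 | r0:4,r1:Mul1,r2:4,r3:8,r4:2,r5:Mul2
c7: stall | r0:4,r1:Mul1,r2:4,r3:8,r4:2,r5:Mul2
c8: CDB Mul2=8; issue MUL r4<-Mul2 | r0:4,r1:Mul1,r2:4,r3:8,r4:Mul2,r5:8
c9: issue ADD r4<-Add1 | r0:4,r1:Mul1,r2:4,r3:8,r4:Add1,r5:8
c10: issue ADD r0<-Add2 | r0:Add2,r1:Mul1,r2:4,r3:8,r4:Add1,r5:8
c11: stall | r0:Add2,r1:Mul1,r2:4,r3:8,r4:Add1,r5:8
c12: CDB Add1=16; issue ADD r0<-Add1 | r0:Add1,r1:Mul1,r2:4,r3:8,r4:16,r5:8
c13: CDB Mul1=32; issue MUL r2<-Mul1 | r0:Add1,r1:32,r2:Mul1,r3:8,r4:16,r5:8
c14: CDB Mul2=64; stall | r0:Add1,r1:32,r2:Mul1,r3:8,r4:16,r5:8
c15: CDB Add1=12; issue SUB r5<-Add1 | r0:12,r1:32,r2:Mul1,r3:8,r4:16,r5:Add1
c16: CDB Add2=20 | r0:12,r1:32,r2:Mul1,r3:8,r4:16,r5:Add1
c17: - | r0:12,r1:32,r2:Mul1,r3:8,r4:16,r5:Add1
c18: CDB Add1=24 | r0:12,r1:32,r2:Mul1,r3:8,r4:16,r5:24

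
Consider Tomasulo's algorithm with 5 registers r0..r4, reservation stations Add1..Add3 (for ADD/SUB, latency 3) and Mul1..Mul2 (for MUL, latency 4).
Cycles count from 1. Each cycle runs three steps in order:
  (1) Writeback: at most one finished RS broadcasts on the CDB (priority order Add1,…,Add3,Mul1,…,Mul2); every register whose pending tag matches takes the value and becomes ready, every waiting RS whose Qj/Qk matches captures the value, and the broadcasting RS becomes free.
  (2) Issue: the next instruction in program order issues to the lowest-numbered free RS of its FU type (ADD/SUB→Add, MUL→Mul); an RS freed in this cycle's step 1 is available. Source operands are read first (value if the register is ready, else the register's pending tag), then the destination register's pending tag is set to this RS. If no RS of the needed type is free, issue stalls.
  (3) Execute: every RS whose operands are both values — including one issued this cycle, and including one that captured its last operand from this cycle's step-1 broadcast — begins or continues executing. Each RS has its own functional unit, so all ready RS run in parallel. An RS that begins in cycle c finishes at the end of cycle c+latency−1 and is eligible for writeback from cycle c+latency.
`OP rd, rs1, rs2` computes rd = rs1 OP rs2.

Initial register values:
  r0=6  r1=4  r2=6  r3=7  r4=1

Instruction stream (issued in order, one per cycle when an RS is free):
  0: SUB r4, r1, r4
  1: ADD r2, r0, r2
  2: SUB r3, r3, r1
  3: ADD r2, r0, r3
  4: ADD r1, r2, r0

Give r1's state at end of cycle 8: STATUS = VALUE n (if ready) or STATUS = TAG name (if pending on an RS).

STATUS = TAG Add2

cycle 1: issue SUB r4<-Add1 // r0:6,r1:4,r2:6,r3:7,r4:Add1
cycle 2: issue ADD r2<-Add2 // r0:6,r1:4,r2:Add2,r3:7,r4:Add1
cycle 3: issue SUB r3<-Add3 // r0:6,r1:4,r2:Add2,r3:Add3,r4:Add1
cycle 4: CDB Add1=3; issue ADD r2<-Add1 // r0:6,r1:4,r2:Add1,r3:Add3,r4:3
cycle 5: CDB Add2=12; issue ADD r1<-Add2 // r0:6,r1:Add2,r2:Add1,r3:Add3,r4:3
cycle 6: CDB Add3=3 // r0:6,r1:Add2,r2:Add1,r3:3,r4:3
cycle 7: - // r0:6,r1:Add2,r2:Add1,r3:3,r4:3
cycle 8: - // r0:6,r1:Add2,r2:Add1,r3:3,r4:3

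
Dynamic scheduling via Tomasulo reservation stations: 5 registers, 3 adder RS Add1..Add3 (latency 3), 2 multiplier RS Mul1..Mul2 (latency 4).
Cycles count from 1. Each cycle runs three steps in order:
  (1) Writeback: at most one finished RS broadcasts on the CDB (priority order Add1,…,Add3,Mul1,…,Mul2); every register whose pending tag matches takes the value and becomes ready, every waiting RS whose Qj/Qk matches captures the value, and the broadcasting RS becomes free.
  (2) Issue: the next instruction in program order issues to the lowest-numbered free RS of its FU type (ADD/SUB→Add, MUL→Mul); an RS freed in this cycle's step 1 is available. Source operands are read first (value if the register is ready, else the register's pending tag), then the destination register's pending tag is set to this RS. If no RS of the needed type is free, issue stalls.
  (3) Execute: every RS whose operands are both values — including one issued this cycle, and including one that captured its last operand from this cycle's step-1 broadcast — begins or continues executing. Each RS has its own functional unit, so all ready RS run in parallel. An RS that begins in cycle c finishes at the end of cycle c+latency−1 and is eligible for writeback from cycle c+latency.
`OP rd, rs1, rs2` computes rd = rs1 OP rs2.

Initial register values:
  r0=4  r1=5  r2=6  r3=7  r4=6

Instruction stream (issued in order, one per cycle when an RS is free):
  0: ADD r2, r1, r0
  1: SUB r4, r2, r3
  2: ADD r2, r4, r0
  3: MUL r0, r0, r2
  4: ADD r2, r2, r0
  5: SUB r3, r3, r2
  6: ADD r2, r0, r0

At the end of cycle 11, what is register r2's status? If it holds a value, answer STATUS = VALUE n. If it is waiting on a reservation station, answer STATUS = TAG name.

STATUS = TAG Add3

c1: issue ADD r2<-Add1 | r0:4,r1:5,r2:Add1,r3:7,r4:6
c2: issue SUB r4<-Add2 | r0:4,r1:5,r2:Add1,r3:7,r4:Add2
c3: issue ADD r2<-Add3 | r0:4,r1:5,r2:Add3,r3:7,r4:Add2
c4: CDB Add1=9; issue MUL r0<-Mul1 | r0:Mul1,r1:5,r2:Add3,r3:7,r4:Add2
c5: issue ADD r2<-Add1 | r0:Mul1,r1:5,r2:Add1,r3:7,r4:Add2
c6: stall | r0:Mul1,r1:5,r2:Add1,r3:7,r4:Add2
c7: CDB Add2=2; issue SUB r3<-Add2 | r0:Mul1,r1:5,r2:Add1,r3:Add2,r4:2
c8: stall | r0:Mul1,r1:5,r2:Add1,r3:Add2,r4:2
c9: stall | r0:Mul1,r1:5,r2:Add1,r3:Add2,r4:2
c10: CDB Add3=6; issue ADD r2<-Add3 | r0:Mul1,r1:5,r2:Add3,r3:Add2,r4:2
c11: - | r0:Mul1,r1:5,r2:Add3,r3:Add2,r4:2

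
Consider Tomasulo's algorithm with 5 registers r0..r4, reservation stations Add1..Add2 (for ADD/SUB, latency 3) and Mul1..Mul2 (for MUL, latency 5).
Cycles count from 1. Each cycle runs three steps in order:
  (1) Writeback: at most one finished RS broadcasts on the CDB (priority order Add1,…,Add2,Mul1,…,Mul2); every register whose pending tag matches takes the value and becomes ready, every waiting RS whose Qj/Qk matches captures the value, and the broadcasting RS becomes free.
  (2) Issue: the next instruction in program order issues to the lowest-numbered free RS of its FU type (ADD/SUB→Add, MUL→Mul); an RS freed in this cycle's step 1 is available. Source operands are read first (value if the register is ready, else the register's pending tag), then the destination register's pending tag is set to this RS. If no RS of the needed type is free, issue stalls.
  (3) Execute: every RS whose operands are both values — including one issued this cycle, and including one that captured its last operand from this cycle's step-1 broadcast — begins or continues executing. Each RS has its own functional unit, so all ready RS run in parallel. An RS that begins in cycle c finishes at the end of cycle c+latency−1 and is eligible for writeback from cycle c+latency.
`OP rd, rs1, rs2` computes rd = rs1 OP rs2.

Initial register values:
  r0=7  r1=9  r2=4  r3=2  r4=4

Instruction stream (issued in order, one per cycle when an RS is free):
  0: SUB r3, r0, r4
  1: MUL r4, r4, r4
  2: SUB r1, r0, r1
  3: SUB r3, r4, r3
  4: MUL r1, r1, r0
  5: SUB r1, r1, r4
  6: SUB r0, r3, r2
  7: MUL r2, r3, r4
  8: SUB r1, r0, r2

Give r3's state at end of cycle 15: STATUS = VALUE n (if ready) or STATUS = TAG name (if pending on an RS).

cycle 1: issue SUB r3<-Add1 // r0:7,r1:9,r2:4,r3:Add1,r4:4
cycle 2: issue MUL r4<-Mul1 // r0:7,r1:9,r2:4,r3:Add1,r4:Mul1
cycle 3: issue SUB r1<-Add2 // r0:7,r1:Add2,r2:4,r3:Add1,r4:Mul1
cycle 4: CDB Add1=3; issue SUB r3<-Add1 // r0:7,r1:Add2,r2:4,r3:Add1,r4:Mul1
cycle 5: issue MUL r1<-Mul2 // r0:7,r1:Mul2,r2:4,r3:Add1,r4:Mul1
cycle 6: CDB Add2=-2; issue SUB r1<-Add2 // r0:7,r1:Add2,r2:4,r3:Add1,r4:Mul1
cycle 7: CDB Mul1=16; stall // r0:7,r1:Add2,r2:4,r3:Add1,r4:16
cycle 8: stall // r0:7,r1:Add2,r2:4,r3:Add1,r4:16
cycle 9: stall // r0:7,r1:Add2,r2:4,r3:Add1,r4:16
cycle 10: CDB Add1=13; issue SUB r0<-Add1 // r0:Add1,r1:Add2,r2:4,r3:13,r4:16
cycle 11: CDB Mul2=-14; issue MUL r2<-Mul1 // r0:Add1,r1:Add2,r2:Mul1,r3:13,r4:16
cycle 12: stall // r0:Add1,r1:Add2,r2:Mul1,r3:13,r4:16
cycle 13: CDB Add1=9; issue SUB r1<-Add1 // r0:9,r1:Add1,r2:Mul1,r3:13,r4:16
cycle 14: CDB Add2=-30 // r0:9,r1:Add1,r2:Mul1,r3:13,r4:16
cycle 15: - // r0:9,r1:Add1,r2:Mul1,r3:13,r4:16

STATUS = VALUE 13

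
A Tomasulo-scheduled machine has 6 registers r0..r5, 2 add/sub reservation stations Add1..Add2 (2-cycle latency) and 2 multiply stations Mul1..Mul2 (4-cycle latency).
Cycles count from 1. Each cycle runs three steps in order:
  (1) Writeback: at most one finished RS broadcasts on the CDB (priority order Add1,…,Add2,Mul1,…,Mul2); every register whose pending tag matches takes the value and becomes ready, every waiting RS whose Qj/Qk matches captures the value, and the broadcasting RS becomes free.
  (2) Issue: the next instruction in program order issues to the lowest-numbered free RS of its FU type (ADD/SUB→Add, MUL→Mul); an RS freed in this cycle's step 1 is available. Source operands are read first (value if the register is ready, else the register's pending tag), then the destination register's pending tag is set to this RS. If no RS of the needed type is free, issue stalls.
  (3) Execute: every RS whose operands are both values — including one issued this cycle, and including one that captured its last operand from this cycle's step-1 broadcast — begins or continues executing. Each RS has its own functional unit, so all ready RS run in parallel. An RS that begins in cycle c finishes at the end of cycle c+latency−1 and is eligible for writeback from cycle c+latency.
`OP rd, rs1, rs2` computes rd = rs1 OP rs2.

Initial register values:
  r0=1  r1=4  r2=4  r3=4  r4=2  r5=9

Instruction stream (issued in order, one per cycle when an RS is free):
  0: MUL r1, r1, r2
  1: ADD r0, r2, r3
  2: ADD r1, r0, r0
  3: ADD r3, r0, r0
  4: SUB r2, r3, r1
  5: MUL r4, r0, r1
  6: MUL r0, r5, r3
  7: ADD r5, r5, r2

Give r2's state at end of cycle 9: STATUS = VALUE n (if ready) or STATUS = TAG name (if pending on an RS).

cycle 1: issue MUL r1<-Mul1 // r0:1,r1:Mul1,r2:4,r3:4,r4:2,r5:9
cycle 2: issue ADD r0<-Add1 // r0:Add1,r1:Mul1,r2:4,r3:4,r4:2,r5:9
cycle 3: issue ADD r1<-Add2 // r0:Add1,r1:Add2,r2:4,r3:4,r4:2,r5:9
cycle 4: CDB Add1=8; issue ADD r3<-Add1 // r0:8,r1:Add2,r2:4,r3:Add1,r4:2,r5:9
cycle 5: CDB Mul1=16; stall // r0:8,r1:Add2,r2:4,r3:Add1,r4:2,r5:9
cycle 6: CDB Add1=16; issue SUB r2<-Add1 // r0:8,r1:Add2,r2:Add1,r3:16,r4:2,r5:9
cycle 7: CDB Add2=16; issue MUL r4<-Mul1 // r0:8,r1:16,r2:Add1,r3:16,r4:Mul1,r5:9
cycle 8: issue MUL r0<-Mul2 // r0:Mul2,r1:16,r2:Add1,r3:16,r4:Mul1,r5:9
cycle 9: CDB Add1=0; issue ADD r5<-Add1 // r0:Mul2,r1:16,r2:0,r3:16,r4:Mul1,r5:Add1

STATUS = VALUE 0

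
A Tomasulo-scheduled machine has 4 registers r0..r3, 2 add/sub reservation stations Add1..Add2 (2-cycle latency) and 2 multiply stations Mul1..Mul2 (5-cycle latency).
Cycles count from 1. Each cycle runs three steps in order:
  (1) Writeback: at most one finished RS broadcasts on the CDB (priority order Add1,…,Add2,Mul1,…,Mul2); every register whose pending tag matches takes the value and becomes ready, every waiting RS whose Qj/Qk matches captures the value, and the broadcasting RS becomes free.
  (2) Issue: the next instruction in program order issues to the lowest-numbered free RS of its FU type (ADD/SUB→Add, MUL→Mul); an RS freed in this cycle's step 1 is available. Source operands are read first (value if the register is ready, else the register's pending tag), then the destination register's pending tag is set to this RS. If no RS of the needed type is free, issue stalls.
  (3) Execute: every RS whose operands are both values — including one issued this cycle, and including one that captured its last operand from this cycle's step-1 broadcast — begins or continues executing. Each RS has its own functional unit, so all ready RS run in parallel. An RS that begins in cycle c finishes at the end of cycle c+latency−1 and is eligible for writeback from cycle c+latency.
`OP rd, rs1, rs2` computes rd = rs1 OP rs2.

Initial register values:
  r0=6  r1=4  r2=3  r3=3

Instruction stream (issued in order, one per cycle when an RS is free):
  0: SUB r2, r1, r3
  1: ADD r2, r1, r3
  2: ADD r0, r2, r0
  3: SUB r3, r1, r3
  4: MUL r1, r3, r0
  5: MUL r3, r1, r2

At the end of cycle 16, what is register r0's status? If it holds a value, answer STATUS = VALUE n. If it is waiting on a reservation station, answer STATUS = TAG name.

STATUS = VALUE 13

  c1: issue SUB r2<-Add1  regs: r0:6,r1:4,r2:Add1,r3:3
  c2: issue ADD r2<-Add2  regs: r0:6,r1:4,r2:Add2,r3:3
  c3: CDB Add1=1; issue ADD r0<-Add1  regs: r0:Add1,r1:4,r2:Add2,r3:3
  c4: CDB Add2=7; issue SUB r3<-Add2  regs: r0:Add1,r1:4,r2:7,r3:Add2
  c5: issue MUL r1<-Mul1  regs: r0:Add1,r1:Mul1,r2:7,r3:Add2
  c6: CDB Add1=13; issue MUL r3<-Mul2  regs: r0:13,r1:Mul1,r2:7,r3:Mul2
  c7: CDB Add2=1  regs: r0:13,r1:Mul1,r2:7,r3:Mul2
  c8: -  regs: r0:13,r1:Mul1,r2:7,r3:Mul2
  c9: -  regs: r0:13,r1:Mul1,r2:7,r3:Mul2
  c10: -  regs: r0:13,r1:Mul1,r2:7,r3:Mul2
  c11: -  regs: r0:13,r1:Mul1,r2:7,r3:Mul2
  c12: CDB Mul1=13  regs: r0:13,r1:13,r2:7,r3:Mul2
  c13: -  regs: r0:13,r1:13,r2:7,r3:Mul2
  c14: -  regs: r0:13,r1:13,r2:7,r3:Mul2
  c15: -  regs: r0:13,r1:13,r2:7,r3:Mul2
  c16: -  regs: r0:13,r1:13,r2:7,r3:Mul2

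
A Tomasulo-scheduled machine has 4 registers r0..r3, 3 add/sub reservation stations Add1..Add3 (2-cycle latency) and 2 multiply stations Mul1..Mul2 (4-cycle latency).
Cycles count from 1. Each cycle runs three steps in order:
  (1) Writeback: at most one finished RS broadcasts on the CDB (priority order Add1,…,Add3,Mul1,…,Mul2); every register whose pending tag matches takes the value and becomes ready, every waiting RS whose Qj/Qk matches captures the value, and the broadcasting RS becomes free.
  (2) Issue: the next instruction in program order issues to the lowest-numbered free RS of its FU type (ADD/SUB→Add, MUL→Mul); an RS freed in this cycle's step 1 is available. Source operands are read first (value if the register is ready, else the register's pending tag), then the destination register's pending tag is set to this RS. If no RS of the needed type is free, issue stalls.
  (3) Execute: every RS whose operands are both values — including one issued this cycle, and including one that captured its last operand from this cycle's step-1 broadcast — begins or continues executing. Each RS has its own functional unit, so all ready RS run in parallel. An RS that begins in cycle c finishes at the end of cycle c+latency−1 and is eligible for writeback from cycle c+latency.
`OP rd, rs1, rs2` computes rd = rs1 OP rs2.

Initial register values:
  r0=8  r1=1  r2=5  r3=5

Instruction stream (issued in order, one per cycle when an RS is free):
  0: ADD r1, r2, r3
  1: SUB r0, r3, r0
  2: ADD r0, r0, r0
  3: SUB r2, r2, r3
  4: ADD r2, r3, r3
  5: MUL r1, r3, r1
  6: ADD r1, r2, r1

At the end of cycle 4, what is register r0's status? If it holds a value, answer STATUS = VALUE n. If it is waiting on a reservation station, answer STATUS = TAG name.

STATUS = TAG Add1

c1: issue ADD r1<-Add1 | r0:8,r1:Add1,r2:5,r3:5
c2: issue SUB r0<-Add2 | r0:Add2,r1:Add1,r2:5,r3:5
c3: CDB Add1=10; issue ADD r0<-Add1 | r0:Add1,r1:10,r2:5,r3:5
c4: CDB Add2=-3; issue SUB r2<-Add2 | r0:Add1,r1:10,r2:Add2,r3:5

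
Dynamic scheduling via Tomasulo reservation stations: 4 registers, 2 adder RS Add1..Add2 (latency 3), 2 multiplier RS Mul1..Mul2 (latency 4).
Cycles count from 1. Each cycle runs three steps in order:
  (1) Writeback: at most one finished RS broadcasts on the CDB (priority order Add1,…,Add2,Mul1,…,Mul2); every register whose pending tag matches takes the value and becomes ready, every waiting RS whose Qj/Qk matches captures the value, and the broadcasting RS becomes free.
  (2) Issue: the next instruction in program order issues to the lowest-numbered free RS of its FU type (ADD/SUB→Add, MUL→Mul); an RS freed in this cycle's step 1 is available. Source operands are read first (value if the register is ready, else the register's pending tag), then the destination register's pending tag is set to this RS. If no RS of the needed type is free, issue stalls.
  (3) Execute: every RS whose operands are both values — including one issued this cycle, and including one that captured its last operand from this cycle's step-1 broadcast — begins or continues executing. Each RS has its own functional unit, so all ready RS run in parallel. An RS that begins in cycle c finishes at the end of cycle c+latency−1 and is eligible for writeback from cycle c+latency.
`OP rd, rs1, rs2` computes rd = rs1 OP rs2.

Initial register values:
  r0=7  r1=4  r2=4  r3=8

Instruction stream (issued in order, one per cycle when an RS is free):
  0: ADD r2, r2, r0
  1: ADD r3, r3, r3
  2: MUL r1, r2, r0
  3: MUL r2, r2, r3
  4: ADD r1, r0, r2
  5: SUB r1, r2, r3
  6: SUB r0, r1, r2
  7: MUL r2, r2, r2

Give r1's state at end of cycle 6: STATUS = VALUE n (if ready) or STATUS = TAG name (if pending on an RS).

  c1: issue ADD r2<-Add1  regs: r0:7,r1:4,r2:Add1,r3:8
  c2: issue ADD r3<-Add2  regs: r0:7,r1:4,r2:Add1,r3:Add2
  c3: issue MUL r1<-Mul1  regs: r0:7,r1:Mul1,r2:Add1,r3:Add2
  c4: CDB Add1=11; issue MUL r2<-Mul2  regs: r0:7,r1:Mul1,r2:Mul2,r3:Add2
  c5: CDB Add2=16; issue ADD r1<-Add1  regs: r0:7,r1:Add1,r2:Mul2,r3:16
  c6: issue SUB r1<-Add2  regs: r0:7,r1:Add2,r2:Mul2,r3:16

STATUS = TAG Add2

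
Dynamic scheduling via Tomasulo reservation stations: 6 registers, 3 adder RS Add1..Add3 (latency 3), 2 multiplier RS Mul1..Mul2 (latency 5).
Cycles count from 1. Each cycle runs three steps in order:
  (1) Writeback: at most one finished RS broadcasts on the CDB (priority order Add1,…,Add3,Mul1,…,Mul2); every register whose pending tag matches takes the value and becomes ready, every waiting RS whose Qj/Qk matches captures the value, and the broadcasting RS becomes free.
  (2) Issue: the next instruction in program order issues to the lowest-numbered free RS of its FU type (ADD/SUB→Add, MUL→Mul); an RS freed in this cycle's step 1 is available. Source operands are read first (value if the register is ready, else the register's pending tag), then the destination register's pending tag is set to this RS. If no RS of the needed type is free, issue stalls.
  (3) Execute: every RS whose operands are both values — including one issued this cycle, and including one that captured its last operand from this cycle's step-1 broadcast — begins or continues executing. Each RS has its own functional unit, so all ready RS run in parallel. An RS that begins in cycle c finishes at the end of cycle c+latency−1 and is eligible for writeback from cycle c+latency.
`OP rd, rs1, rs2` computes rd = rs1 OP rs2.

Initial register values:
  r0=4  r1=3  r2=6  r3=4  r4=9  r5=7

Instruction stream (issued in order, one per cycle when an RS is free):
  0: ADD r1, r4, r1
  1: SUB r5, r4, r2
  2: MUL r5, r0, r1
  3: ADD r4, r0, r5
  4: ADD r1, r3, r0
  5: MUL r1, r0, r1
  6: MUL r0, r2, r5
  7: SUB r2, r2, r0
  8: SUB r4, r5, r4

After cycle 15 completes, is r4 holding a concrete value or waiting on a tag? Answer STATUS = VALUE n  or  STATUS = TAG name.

STATUS = VALUE -4

cycle 1: issue ADD r1<-Add1 // r0:4,r1:Add1,r2:6,r3:4,r4:9,r5:7
cycle 2: issue SUB r5<-Add2 // r0:4,r1:Add1,r2:6,r3:4,r4:9,r5:Add2
cycle 3: issue MUL r5<-Mul1 // r0:4,r1:Add1,r2:6,r3:4,r4:9,r5:Mul1
cycle 4: CDB Add1=12; issue ADD r4<-Add1 // r0:4,r1:12,r2:6,r3:4,r4:Add1,r5:Mul1
cycle 5: CDB Add2=3; issue ADD r1<-Add2 // r0:4,r1:Add2,r2:6,r3:4,r4:Add1,r5:Mul1
cycle 6: issue MUL r1<-Mul2 // r0:4,r1:Mul2,r2:6,r3:4,r4:Add1,r5:Mul1
cycle 7: stall // r0:4,r1:Mul2,r2:6,r3:4,r4:Add1,r5:Mul1
cycle 8: CDB Add2=8; stall // r0:4,r1:Mul2,r2:6,r3:4,r4:Add1,r5:Mul1
cycle 9: CDB Mul1=48; issue MUL r0<-Mul1 // r0:Mul1,r1:Mul2,r2:6,r3:4,r4:Add1,r5:48
cycle 10: issue SUB r2<-Add2 // r0:Mul1,r1:Mul2,r2:Add2,r3:4,r4:Add1,r5:48
cycle 11: issue SUB r4<-Add3 // r0:Mul1,r1:Mul2,r2:Add2,r3:4,r4:Add3,r5:48
cycle 12: CDB Add1=52 // r0:Mul1,r1:Mul2,r2:Add2,r3:4,r4:Add3,r5:48
cycle 13: CDB Mul2=32 // r0:Mul1,r1:32,r2:Add2,r3:4,r4:Add3,r5:48
cycle 14: CDB Mul1=288 // r0:288,r1:32,r2:Add2,r3:4,r4:Add3,r5:48
cycle 15: CDB Add3=-4 // r0:288,r1:32,r2:Add2,r3:4,r4:-4,r5:48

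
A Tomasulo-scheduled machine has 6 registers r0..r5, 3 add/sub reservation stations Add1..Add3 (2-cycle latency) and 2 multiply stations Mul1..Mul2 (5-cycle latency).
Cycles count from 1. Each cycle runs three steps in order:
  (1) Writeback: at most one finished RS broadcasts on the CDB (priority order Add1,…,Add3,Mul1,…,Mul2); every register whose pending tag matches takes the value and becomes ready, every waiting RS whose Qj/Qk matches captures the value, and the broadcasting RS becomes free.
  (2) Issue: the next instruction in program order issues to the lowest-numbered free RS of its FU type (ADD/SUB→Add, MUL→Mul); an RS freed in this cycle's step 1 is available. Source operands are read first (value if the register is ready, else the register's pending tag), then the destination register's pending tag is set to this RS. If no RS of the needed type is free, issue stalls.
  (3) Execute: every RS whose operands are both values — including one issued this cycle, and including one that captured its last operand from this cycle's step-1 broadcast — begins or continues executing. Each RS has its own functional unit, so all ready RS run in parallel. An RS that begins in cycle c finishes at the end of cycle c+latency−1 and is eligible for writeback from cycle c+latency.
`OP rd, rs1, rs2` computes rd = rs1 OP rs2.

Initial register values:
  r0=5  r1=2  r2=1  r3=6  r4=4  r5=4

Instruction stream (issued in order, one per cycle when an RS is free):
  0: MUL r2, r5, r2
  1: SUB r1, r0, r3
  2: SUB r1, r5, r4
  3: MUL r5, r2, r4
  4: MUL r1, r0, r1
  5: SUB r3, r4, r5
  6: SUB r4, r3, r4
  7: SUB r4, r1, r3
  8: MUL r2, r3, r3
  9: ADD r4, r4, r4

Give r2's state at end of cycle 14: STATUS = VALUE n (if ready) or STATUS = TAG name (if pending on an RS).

c1: issue MUL r2<-Mul1 | r0:5,r1:2,r2:Mul1,r3:6,r4:4,r5:4
c2: issue SUB r1<-Add1 | r0:5,r1:Add1,r2:Mul1,r3:6,r4:4,r5:4
c3: issue SUB r1<-Add2 | r0:5,r1:Add2,r2:Mul1,r3:6,r4:4,r5:4
c4: CDB Add1=-1; issue MUL r5<-Mul2 | r0:5,r1:Add2,r2:Mul1,r3:6,r4:4,r5:Mul2
c5: CDB Add2=0; stall | r0:5,r1:0,r2:Mul1,r3:6,r4:4,r5:Mul2
c6: CDB Mul1=4; issue MUL r1<-Mul1 | r0:5,r1:Mul1,r2:4,r3:6,r4:4,r5:Mul2
c7: issue SUB r3<-Add1 | r0:5,r1:Mul1,r2:4,r3:Add1,r4:4,r5:Mul2
c8: issue SUB r4<-Add2 | r0:5,r1:Mul1,r2:4,r3:Add1,r4:Add2,r5:Mul2
c9: issue SUB r4<-Add3 | r0:5,r1:Mul1,r2:4,r3:Add1,r4:Add3,r5:Mul2
c10: stall | r0:5,r1:Mul1,r2:4,r3:Add1,r4:Add3,r5:Mul2
c11: CDB Mul1=0; issue MUL r2<-Mul1 | r0:5,r1:0,r2:Mul1,r3:Add1,r4:Add3,r5:Mul2
c12: CDB Mul2=16; stall | r0:5,r1:0,r2:Mul1,r3:Add1,r4:Add3,r5:16
c13: stall | r0:5,r1:0,r2:Mul1,r3:Add1,r4:Add3,r5:16
c14: CDB Add1=-12; issue ADD r4<-Add1 | r0:5,r1:0,r2:Mul1,r3:-12,r4:Add1,r5:16

STATUS = TAG Mul1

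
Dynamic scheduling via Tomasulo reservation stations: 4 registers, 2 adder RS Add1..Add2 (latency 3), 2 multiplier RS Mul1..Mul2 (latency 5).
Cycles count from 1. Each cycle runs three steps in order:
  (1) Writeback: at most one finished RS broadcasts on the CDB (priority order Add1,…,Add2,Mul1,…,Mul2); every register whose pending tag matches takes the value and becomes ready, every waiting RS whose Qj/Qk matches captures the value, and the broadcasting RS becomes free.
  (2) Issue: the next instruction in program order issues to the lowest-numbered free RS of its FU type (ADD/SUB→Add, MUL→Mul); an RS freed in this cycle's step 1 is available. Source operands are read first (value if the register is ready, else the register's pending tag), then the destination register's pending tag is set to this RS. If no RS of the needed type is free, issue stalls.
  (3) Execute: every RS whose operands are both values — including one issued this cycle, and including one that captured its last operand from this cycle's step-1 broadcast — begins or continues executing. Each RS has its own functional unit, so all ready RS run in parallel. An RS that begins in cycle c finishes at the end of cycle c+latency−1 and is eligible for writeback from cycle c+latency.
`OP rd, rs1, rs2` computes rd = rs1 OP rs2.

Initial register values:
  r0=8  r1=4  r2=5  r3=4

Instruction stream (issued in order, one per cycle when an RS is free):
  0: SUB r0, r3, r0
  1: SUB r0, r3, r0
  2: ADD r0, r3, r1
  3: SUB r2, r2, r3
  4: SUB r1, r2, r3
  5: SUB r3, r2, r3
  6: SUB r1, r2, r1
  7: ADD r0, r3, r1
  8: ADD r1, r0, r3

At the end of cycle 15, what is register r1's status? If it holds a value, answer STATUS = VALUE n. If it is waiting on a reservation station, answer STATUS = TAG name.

STATUS = TAG Add1

c1: issue SUB r0<-Add1 | r0:Add1,r1:4,r2:5,r3:4
c2: issue SUB r0<-Add2 | r0:Add2,r1:4,r2:5,r3:4
c3: stall | r0:Add2,r1:4,r2:5,r3:4
c4: CDB Add1=-4; issue ADD r0<-Add1 | r0:Add1,r1:4,r2:5,r3:4
c5: stall | r0:Add1,r1:4,r2:5,r3:4
c6: stall | r0:Add1,r1:4,r2:5,r3:4
c7: CDB Add1=8; issue SUB r2<-Add1 | r0:8,r1:4,r2:Add1,r3:4
c8: CDB Add2=8; issue SUB r1<-Add2 | r0:8,r1:Add2,r2:Add1,r3:4
c9: stall | r0:8,r1:Add2,r2:Add1,r3:4
c10: CDB Add1=1; issue SUB r3<-Add1 | r0:8,r1:Add2,r2:1,r3:Add1
c11: stall | r0:8,r1:Add2,r2:1,r3:Add1
c12: stall | r0:8,r1:Add2,r2:1,r3:Add1
c13: CDB Add1=-3; issue SUB r1<-Add1 | r0:8,r1:Add1,r2:1,r3:-3
c14: CDB Add2=-3; issue ADD r0<-Add2 | r0:Add2,r1:Add1,r2:1,r3:-3
c15: stall | r0:Add2,r1:Add1,r2:1,r3:-3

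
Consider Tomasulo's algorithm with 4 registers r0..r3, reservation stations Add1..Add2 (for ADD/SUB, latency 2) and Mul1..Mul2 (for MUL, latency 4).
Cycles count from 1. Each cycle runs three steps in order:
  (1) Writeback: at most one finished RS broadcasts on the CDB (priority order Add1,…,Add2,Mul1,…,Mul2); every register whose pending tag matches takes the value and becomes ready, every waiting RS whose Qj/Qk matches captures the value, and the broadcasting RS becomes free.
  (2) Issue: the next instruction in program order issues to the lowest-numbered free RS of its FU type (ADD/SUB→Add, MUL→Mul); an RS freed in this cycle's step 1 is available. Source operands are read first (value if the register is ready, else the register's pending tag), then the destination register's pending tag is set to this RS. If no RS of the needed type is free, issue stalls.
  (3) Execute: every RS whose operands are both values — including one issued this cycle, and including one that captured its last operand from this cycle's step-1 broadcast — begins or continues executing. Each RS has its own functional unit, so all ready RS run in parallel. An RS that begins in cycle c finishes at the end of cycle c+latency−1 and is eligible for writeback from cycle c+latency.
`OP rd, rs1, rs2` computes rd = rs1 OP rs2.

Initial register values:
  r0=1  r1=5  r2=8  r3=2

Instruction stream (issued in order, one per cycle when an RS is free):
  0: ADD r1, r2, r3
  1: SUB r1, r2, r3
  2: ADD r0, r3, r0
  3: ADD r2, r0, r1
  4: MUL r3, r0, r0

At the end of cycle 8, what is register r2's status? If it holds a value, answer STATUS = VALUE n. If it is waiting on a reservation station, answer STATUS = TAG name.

  c1: issue ADD r1<-Add1  regs: r0:1,r1:Add1,r2:8,r3:2
  c2: issue SUB r1<-Add2  regs: r0:1,r1:Add2,r2:8,r3:2
  c3: CDB Add1=10; issue ADD r0<-Add1  regs: r0:Add1,r1:Add2,r2:8,r3:2
  c4: CDB Add2=6; issue ADD r2<-Add2  regs: r0:Add1,r1:6,r2:Add2,r3:2
  c5: CDB Add1=3; issue MUL r3<-Mul1  regs: r0:3,r1:6,r2:Add2,r3:Mul1
  c6: -  regs: r0:3,r1:6,r2:Add2,r3:Mul1
  c7: CDB Add2=9  regs: r0:3,r1:6,r2:9,r3:Mul1
  c8: -  regs: r0:3,r1:6,r2:9,r3:Mul1

STATUS = VALUE 9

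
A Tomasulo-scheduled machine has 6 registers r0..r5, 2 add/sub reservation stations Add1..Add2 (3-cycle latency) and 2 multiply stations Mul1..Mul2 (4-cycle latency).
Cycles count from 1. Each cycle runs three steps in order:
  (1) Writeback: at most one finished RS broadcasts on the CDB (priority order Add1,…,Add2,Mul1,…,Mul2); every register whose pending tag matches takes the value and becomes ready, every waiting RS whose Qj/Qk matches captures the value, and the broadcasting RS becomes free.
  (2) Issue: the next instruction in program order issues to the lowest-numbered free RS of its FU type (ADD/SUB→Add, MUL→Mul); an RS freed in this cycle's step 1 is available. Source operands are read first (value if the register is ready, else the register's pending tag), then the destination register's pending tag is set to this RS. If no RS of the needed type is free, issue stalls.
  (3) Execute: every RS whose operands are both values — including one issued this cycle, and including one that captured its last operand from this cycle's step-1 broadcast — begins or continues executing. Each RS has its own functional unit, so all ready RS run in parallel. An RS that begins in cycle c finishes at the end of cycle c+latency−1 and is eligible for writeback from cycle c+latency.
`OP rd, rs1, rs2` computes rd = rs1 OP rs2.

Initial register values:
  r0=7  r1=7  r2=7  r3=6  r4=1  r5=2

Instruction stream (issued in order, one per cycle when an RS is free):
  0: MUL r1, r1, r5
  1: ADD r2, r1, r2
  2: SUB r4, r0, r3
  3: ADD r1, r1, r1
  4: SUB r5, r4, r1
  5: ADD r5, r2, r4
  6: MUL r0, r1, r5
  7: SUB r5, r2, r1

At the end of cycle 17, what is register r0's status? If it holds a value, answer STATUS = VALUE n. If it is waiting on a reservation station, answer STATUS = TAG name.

cycle 1: issue MUL r1<-Mul1 // r0:7,r1:Mul1,r2:7,r3:6,r4:1,r5:2
cycle 2: issue ADD r2<-Add1 // r0:7,r1:Mul1,r2:Add1,r3:6,r4:1,r5:2
cycle 3: issue SUB r4<-Add2 // r0:7,r1:Mul1,r2:Add1,r3:6,r4:Add2,r5:2
cycle 4: stall // r0:7,r1:Mul1,r2:Add1,r3:6,r4:Add2,r5:2
cycle 5: CDB Mul1=14; stall // r0:7,r1:14,r2:Add1,r3:6,r4:Add2,r5:2
cycle 6: CDB Add2=1; issue ADD r1<-Add2 // r0:7,r1:Add2,r2:Add1,r3:6,r4:1,r5:2
cycle 7: stall // r0:7,r1:Add2,r2:Add1,r3:6,r4:1,r5:2
cycle 8: CDB Add1=21; issue SUB r5<-Add1 // r0:7,r1:Add2,r2:21,r3:6,r4:1,r5:Add1
cycle 9: CDB Add2=28; issue ADD r5<-Add2 // r0:7,r1:28,r2:21,r3:6,r4:1,r5:Add2
cycle 10: issue MUL r0<-Mul1 // r0:Mul1,r1:28,r2:21,r3:6,r4:1,r5:Add2
cycle 11: stall // r0:Mul1,r1:28,r2:21,r3:6,r4:1,r5:Add2
cycle 12: CDB Add1=-27; issue SUB r5<-Add1 // r0:Mul1,r1:28,r2:21,r3:6,r4:1,r5:Add1
cycle 13: CDB Add2=22 // r0:Mul1,r1:28,r2:21,r3:6,r4:1,r5:Add1
cycle 14: - // r0:Mul1,r1:28,r2:21,r3:6,r4:1,r5:Add1
cycle 15: CDB Add1=-7 // r0:Mul1,r1:28,r2:21,r3:6,r4:1,r5:-7
cycle 16: - // r0:Mul1,r1:28,r2:21,r3:6,r4:1,r5:-7
cycle 17: CDB Mul1=616 // r0:616,r1:28,r2:21,r3:6,r4:1,r5:-7

STATUS = VALUE 616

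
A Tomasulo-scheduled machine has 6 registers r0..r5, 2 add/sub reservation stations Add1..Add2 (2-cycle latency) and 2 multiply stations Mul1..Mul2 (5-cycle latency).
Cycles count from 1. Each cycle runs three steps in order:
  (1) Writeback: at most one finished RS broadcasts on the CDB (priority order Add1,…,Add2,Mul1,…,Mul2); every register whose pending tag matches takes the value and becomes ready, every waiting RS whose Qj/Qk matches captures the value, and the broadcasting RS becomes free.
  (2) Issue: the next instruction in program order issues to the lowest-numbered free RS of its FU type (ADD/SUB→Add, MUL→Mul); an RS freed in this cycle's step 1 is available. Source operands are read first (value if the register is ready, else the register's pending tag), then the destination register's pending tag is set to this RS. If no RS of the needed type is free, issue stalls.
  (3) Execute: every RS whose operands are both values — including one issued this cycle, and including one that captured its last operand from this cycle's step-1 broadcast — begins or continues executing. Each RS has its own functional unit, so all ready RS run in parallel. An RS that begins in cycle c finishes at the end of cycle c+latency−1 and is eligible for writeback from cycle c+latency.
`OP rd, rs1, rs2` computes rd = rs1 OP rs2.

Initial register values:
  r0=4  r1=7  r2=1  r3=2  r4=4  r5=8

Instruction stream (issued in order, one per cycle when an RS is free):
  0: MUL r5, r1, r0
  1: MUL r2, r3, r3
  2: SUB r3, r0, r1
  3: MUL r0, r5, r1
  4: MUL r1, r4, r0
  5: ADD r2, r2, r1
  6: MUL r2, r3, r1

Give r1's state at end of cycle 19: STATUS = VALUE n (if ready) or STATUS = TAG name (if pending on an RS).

cycle 1: issue MUL r5<-Mul1 // r0:4,r1:7,r2:1,r3:2,r4:4,r5:Mul1
cycle 2: issue MUL r2<-Mul2 // r0:4,r1:7,r2:Mul2,r3:2,r4:4,r5:Mul1
cycle 3: issue SUB r3<-Add1 // r0:4,r1:7,r2:Mul2,r3:Add1,r4:4,r5:Mul1
cycle 4: stall // r0:4,r1:7,r2:Mul2,r3:Add1,r4:4,r5:Mul1
cycle 5: CDB Add1=-3; stall // r0:4,r1:7,r2:Mul2,r3:-3,r4:4,r5:Mul1
cycle 6: CDB Mul1=28; issue MUL r0<-Mul1 // r0:Mul1,r1:7,r2:Mul2,r3:-3,r4:4,r5:28
cycle 7: CDB Mul2=4; issue MUL r1<-Mul2 // r0:Mul1,r1:Mul2,r2:4,r3:-3,r4:4,r5:28
cycle 8: issue ADD r2<-Add1 // r0:Mul1,r1:Mul2,r2:Add1,r3:-3,r4:4,r5:28
cycle 9: stall // r0:Mul1,r1:Mul2,r2:Add1,r3:-3,r4:4,r5:28
cycle 10: stall // r0:Mul1,r1:Mul2,r2:Add1,r3:-3,r4:4,r5:28
cycle 11: CDB Mul1=196; issue MUL r2<-Mul1 // r0:196,r1:Mul2,r2:Mul1,r3:-3,r4:4,r5:28
cycle 12: - // r0:196,r1:Mul2,r2:Mul1,r3:-3,r4:4,r5:28
cycle 13: - // r0:196,r1:Mul2,r2:Mul1,r3:-3,r4:4,r5:28
cycle 14: - // r0:196,r1:Mul2,r2:Mul1,r3:-3,r4:4,r5:28
cycle 15: - // r0:196,r1:Mul2,r2:Mul1,r3:-3,r4:4,r5:28
cycle 16: CDB Mul2=784 // r0:196,r1:784,r2:Mul1,r3:-3,r4:4,r5:28
cycle 17: - // r0:196,r1:784,r2:Mul1,r3:-3,r4:4,r5:28
cycle 18: CDB Add1=788 // r0:196,r1:784,r2:Mul1,r3:-3,r4:4,r5:28
cycle 19: - // r0:196,r1:784,r2:Mul1,r3:-3,r4:4,r5:28

STATUS = VALUE 784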